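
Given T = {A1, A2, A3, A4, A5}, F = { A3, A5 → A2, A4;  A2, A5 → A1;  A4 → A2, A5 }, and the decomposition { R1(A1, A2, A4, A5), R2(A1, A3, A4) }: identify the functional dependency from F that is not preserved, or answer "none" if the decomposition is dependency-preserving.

A3, A5 → A2, A4

Check A3, A5 → A2, A4: no single fragment contains all of {A2, A3, A4, A5}, and the restricted closure of {A3, A5} across the fragments never reaches {A2, A4}.
A2, A5 → A1 is preserved.
A4 → A2, A5 is preserved.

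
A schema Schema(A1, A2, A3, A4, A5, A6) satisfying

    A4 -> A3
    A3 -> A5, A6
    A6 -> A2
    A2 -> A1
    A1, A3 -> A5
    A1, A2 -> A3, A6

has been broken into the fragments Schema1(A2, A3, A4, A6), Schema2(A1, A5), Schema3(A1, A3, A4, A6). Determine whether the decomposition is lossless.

Chase test. Columns are A1, A2, A3, A4, A5, A6; row i has aⱼ where attribute j ∈ Schemai, else bᵢⱼ.
Initial tableau (one row per fragment):
  row 1: b11 a2 a3 a4 b15 a6
  row 2: a1 b22 b23 b24 a5 b26
  row 3: a1 b32 a3 a4 b35 a6
Rows 1 and 3 agree on A3; apply A3→A5, A6 and equate their A5, A6 entries.
Rows 1 and 3 agree on A6; apply A6→A2 and equate their A2 entries.
Rows 1 and 3 agree on A2; apply A2→A1 and equate their A1 entries.
No row becomes fully distinguished — the join is lossy.

No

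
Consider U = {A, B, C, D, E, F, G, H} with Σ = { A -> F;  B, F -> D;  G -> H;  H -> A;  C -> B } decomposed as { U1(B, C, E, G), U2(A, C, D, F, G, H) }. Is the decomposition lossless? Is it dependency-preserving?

Lossless test: (C, G)⁺ = {A, B, C, D, F, G, H}, which contains all of one fragment — lossless.
Dependency preservation: the restricted closure of {B, F} across the fragments never reaches {D}, so B, F → D cannot be enforced without a join — not preserved.

lossless but not dependency-preserving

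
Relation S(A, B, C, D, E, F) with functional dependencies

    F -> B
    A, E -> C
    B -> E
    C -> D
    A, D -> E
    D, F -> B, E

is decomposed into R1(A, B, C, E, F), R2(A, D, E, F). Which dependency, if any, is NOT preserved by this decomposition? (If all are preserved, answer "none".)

Check C → D: no single fragment contains all of {C, D}, and the restricted closure of {C} across the fragments never reaches {D}.
F → B is preserved.
A, E → C is preserved.
B → E is preserved.
A, D → E is preserved.
D, F → B, E is preserved.

C -> D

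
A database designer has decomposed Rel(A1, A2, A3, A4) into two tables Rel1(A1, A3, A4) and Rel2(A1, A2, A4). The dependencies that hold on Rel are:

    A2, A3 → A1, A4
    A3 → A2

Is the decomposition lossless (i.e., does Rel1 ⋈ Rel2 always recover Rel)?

No

Common attributes: Rel1 ∩ Rel2 = {A1, A4}.
No dependency enlarges {A1, A4}, so (A1, A4)⁺ = {A1, A4}.
The closure contains neither all of Rel1 = {A1, A3, A4} nor all of Rel2 = {A1, A2, A4}, so the common attributes are not a superkey of either fragment. The join is lossy.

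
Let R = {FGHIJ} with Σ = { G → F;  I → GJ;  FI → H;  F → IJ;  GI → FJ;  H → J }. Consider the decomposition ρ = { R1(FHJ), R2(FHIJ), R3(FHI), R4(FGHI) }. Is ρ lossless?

Chase test. Columns are FGHIJ; row i has aⱼ where attribute j ∈ Ri, else bᵢⱼ.
Initial tableau (one row per fragment):
  row 1: a1 b12 a3 b14 a5
  row 2: a1 b22 a3 a4 a5
  row 3: a1 b32 a3 a4 b35
  row 4: a1 a2 a3 a4 b45
Rows 2 and 3 agree on I; apply I→GJ and equate their GJ entries.
Rows 2 and 4 agree on I; apply I→GJ and equate their GJ entries.
Rows 1 and 2 agree on F; apply F→IJ and equate their IJ entries.
Rows 1 and 2 agree on I; apply I→GJ and equate their GJ entries.
Row 1 is now all distinguished symbols — the join is lossless.

Yes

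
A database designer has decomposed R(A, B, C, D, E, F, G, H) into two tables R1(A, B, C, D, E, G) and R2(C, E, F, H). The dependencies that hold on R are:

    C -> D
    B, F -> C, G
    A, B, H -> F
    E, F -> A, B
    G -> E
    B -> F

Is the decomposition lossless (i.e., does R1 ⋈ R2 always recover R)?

No

Common attributes: R1 ∩ R2 = {C, E}.
Closure of {C, E}: C → D applies, adding D. So (C, E)⁺ = {C, D, E}.
The closure contains neither all of R1 = {A, B, C, D, E, G} nor all of R2 = {C, E, F, H}, so the common attributes are not a superkey of either fragment. The join is lossy.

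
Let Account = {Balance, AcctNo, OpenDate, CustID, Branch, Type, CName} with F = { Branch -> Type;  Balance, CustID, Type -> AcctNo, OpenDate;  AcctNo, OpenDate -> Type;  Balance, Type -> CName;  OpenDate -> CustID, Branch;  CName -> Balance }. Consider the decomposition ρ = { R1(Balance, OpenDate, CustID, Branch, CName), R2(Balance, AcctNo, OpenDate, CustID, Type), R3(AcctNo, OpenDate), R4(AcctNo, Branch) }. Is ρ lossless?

Yes

Chase test. Columns are Balance, AcctNo, OpenDate, CustID, Branch, Type, CName; row i has aⱼ where attribute j ∈ Ri, else bᵢⱼ.
Initial tableau (one row per fragment):
  row 1: a1 b12 a3 a4 a5 b16 a7
  row 2: a1 a2 a3 a4 b25 a6 b27
  row 3: b31 a2 a3 b34 b35 b36 b37
  row 4: b41 a2 b43 b44 a5 b46 b47
Rows 1 and 4 agree on Branch; apply Branch→Type and equate their Type entries.
Rows 2 and 3 agree on AcctNo, OpenDate; apply AcctNo, OpenDate→Type and equate their Type entries.
Rows 1 and 2 agree on OpenDate; apply OpenDate→CustID, Branch and equate their CustID, Branch entries.
Rows 1 and 3 agree on OpenDate; apply OpenDate→CustID, Branch and equate their CustID, Branch entries.
Rows 1 and 2 agree on Branch; apply Branch→Type and equate their Type entries.
Rows 1 and 2 agree on Balance, CustID, Type; apply Balance, CustID, Type→AcctNo, OpenDate and equate their AcctNo, OpenDate entries.
Rows 1 and 2 agree on Balance, Type; apply Balance, Type→CName and equate their CName entries.
Row 1 is now all distinguished symbols — the join is lossless.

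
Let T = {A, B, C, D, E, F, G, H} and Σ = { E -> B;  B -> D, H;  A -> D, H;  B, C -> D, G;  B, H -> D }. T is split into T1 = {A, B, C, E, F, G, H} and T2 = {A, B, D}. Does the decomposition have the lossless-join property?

Common attributes: T1 ∩ T2 = {A, B}.
Closure of {A, B}: B → D, H applies, adding D, H. So (A, B)⁺ = {A, B, D, H}.
This closure contains every attribute of T2, so T1 ∩ T2 → T2. The join is lossless.

Yes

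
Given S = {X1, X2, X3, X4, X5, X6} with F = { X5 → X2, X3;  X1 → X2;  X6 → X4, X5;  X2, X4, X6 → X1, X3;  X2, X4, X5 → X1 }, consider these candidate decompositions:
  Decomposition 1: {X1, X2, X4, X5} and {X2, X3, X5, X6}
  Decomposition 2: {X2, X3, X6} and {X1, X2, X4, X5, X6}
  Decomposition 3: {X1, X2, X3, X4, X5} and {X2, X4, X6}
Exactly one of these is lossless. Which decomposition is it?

Decomposition 2

Decomposition 1: common = {X2, X5}, closure = {X2, X3, X5} → lossy.
Decomposition 2: common = {X2, X6}, closure = {X1, X2, X3, X4, X5, X6} → lossless.
Decomposition 3: common = {X2, X4}, closure = {X2, X4} → lossy.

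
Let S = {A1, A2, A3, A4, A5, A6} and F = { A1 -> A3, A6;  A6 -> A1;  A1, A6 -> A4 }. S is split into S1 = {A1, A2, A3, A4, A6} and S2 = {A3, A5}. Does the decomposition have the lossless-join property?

No

Common attributes: S1 ∩ S2 = {A3}.
No dependency enlarges {A3}, so (A3)⁺ = {A3}.
The closure contains neither all of S1 = {A1, A2, A3, A4, A6} nor all of S2 = {A3, A5}, so the common attributes are not a superkey of either fragment. The join is lossy.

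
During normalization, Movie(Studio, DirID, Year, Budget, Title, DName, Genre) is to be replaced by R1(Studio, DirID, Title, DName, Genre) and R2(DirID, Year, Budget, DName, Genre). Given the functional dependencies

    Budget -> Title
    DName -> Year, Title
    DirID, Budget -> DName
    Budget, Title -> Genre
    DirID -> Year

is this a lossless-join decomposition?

No

Common attributes: R1 ∩ R2 = {DirID, DName, Genre}.
Closure of {DirID, DName, Genre}: DName → Year, Title applies, adding Year, Title. So (DirID, DName, Genre)⁺ = {DirID, Year, Title, DName, Genre}.
The closure contains neither all of R1 = {Studio, DirID, Title, DName, Genre} nor all of R2 = {DirID, Year, Budget, DName, Genre}, so the common attributes are not a superkey of either fragment. The join is lossy.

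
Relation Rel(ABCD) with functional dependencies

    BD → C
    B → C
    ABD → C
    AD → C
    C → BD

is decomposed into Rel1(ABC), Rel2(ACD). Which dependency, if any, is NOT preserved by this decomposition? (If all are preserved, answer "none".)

none

BD → C: restricted closure across fragments reaches C.
B → C lies within Rel1.
ABD → C: restricted closure across fragments reaches C.
AD → C lies within Rel2.
C → BD: restricted closure across fragments reaches BD.
Every dependency is enforceable on the fragments, so the decomposition is dependency-preserving.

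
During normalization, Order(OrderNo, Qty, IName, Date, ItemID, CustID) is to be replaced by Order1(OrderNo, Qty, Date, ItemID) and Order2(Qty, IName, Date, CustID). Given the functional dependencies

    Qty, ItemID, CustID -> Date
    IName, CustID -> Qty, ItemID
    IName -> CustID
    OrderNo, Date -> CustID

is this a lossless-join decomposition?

No

Common attributes: Order1 ∩ Order2 = {Qty, Date}.
No dependency enlarges {Qty, Date}, so (Qty, Date)⁺ = {Qty, Date}.
The closure contains neither all of Order1 = {OrderNo, Qty, Date, ItemID} nor all of Order2 = {Qty, IName, Date, CustID}, so the common attributes are not a superkey of either fragment. The join is lossy.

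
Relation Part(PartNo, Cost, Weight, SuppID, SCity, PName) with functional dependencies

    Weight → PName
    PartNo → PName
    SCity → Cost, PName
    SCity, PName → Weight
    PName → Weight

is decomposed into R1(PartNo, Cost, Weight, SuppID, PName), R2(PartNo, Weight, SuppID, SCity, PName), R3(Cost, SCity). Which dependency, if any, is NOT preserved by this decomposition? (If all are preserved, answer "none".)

Weight → PName lies within R1.
PartNo → PName lies within R1.
SCity → Cost, PName: restricted closure across fragments reaches Cost, PName.
SCity, PName → Weight lies within R2.
PName → Weight lies within R1.
Every dependency is enforceable on the fragments, so the decomposition is dependency-preserving.

none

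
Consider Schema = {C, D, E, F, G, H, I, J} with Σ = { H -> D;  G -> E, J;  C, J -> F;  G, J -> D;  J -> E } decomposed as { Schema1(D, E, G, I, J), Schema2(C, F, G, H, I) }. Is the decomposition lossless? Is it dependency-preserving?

Lossless test: (G, I)⁺ = {D, E, G, I, J}, which contains all of one fragment — lossless.
Dependency preservation: the restricted closure of {H} across the fragments never reaches {D}, so H → D cannot be enforced without a join — not preserved.

lossless but not dependency-preserving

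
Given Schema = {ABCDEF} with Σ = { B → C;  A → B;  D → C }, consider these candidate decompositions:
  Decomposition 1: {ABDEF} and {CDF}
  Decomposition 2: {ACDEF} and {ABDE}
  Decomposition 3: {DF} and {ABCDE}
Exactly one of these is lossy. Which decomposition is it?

Decomposition 3

Decomposition 1: common = {DF}, closure = {CDF} → lossless.
Decomposition 2: common = {ADE}, closure = {ABCDE} → lossless.
Decomposition 3: common = {D}, closure = {CD} → lossy.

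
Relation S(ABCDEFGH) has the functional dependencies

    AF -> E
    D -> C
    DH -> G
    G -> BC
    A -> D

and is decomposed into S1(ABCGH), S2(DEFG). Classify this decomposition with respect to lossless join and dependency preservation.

Lossless test: (G)⁺ = {BCG}, which is a superkey of neither fragment — lossy.
Dependency preservation: the restricted closure of {AF} across the fragments never reaches {E}, so AF → E cannot be enforced without a join — not preserved.

lossy and not dependency-preserving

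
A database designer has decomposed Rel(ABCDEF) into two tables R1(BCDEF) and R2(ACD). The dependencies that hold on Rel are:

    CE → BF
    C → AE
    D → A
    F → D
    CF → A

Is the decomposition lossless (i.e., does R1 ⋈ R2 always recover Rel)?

Yes

Common attributes: R1 ∩ R2 = {CD}.
Closure of {CD}: C → AE applies, adding AE; CE → BF applies, adding BF. So (CD)⁺ = {ABCDEF}.
This closure contains every attribute of R1, so R1 ∩ R2 → R1. The join is lossless.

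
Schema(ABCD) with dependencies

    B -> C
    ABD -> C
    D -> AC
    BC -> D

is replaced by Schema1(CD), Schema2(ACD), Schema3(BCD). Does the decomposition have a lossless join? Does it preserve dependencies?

Lossless test (chase): Rows 1 and 2 agree on D; apply D→AC and equate their AC entries. Rows 1 and 3 agree on D; apply D→AC and equate their AC entries. Row 3 is now all distinguished symbols — the join is lossless.
Dependency preservation: ABD → C is not contained in any single fragment, but the restricted closure of its left-hand side across the fragments still reaches the right-hand side; the remaining FDs each lie inside some fragment. All dependencies are preserved.

lossless and dependency-preserving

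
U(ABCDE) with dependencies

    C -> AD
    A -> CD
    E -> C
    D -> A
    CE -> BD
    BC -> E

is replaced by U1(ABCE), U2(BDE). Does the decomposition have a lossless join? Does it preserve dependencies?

Lossless test: (BE)⁺ = {ABCDE}, which contains all of one fragment — lossless.
Dependency preservation: the restricted closure of {C} across the fragments never reaches {AD}, so C → AD cannot be enforced without a join — not preserved.

lossless but not dependency-preserving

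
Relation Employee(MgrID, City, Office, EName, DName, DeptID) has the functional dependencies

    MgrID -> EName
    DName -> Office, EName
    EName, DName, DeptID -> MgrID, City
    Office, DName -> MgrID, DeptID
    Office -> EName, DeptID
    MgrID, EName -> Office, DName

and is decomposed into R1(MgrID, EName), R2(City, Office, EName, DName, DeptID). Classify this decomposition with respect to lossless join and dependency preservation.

lossy and not dependency-preserving

Lossless test: (EName)⁺ = {EName}, which is a superkey of neither fragment — lossy.
Dependency preservation: the restricted closure of {EName, DName, DeptID} across the fragments never reaches {MgrID, City}, so EName, DName, DeptID → MgrID, City cannot be enforced without a join — not preserved.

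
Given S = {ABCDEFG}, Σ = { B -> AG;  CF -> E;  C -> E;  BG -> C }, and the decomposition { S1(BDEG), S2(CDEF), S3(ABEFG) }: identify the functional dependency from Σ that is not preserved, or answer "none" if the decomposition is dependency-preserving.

BG -> C

Check BG → C: no single fragment contains all of {BCG}, and the restricted closure of {BG} across the fragments never reaches {C}.
B → AG is preserved.
CF → E is preserved.
C → E is preserved.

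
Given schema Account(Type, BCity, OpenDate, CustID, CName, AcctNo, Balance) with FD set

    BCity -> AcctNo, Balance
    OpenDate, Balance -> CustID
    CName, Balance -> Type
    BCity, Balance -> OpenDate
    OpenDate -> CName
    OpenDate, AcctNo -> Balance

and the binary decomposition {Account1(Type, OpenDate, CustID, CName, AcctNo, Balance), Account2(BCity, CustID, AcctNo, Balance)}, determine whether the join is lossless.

No

Common attributes: Account1 ∩ Account2 = {CustID, AcctNo, Balance}.
No dependency enlarges {CustID, AcctNo, Balance}, so (CustID, AcctNo, Balance)⁺ = {CustID, AcctNo, Balance}.
The closure contains neither all of Account1 = {Type, OpenDate, CustID, CName, AcctNo, Balance} nor all of Account2 = {BCity, CustID, AcctNo, Balance}, so the common attributes are not a superkey of either fragment. The join is lossy.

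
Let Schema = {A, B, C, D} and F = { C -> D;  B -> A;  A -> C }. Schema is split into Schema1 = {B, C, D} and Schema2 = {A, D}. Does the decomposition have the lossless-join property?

No

Common attributes: Schema1 ∩ Schema2 = {D}.
No dependency enlarges {D}, so (D)⁺ = {D}.
The closure contains neither all of Schema1 = {B, C, D} nor all of Schema2 = {A, D}, so the common attributes are not a superkey of either fragment. The join is lossy.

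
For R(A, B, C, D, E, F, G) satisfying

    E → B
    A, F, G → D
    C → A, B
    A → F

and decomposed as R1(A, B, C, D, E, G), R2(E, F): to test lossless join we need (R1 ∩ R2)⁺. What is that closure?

R1 ∩ R2 = {E}.
E → B applies, adding B
Closure: {B, E}.

B, E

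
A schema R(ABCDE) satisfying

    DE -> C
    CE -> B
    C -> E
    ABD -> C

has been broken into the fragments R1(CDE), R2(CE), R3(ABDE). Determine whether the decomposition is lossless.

Chase test. Columns are ABCDE; row i has aⱼ where attribute j ∈ Ri, else bᵢⱼ.
Initial tableau (one row per fragment):
  row 1: b11 b12 a3 a4 a5
  row 2: b21 b22 a3 b24 a5
  row 3: a1 a2 b33 a4 a5
Rows 1 and 3 agree on DE; apply DE→C and equate their C entries.
Rows 1 and 2 agree on CE; apply CE→B and equate their B entries.
Rows 1 and 3 agree on CE; apply CE→B and equate their B entries.
Row 3 is now all distinguished symbols — the join is lossless.

Yes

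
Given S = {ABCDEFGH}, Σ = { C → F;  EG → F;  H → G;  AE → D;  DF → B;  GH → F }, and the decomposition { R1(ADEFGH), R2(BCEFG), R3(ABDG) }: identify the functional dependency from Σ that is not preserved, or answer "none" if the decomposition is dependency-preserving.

DF → B

Check DF → B: no single fragment contains all of {BDF}, and the restricted closure of {DF} across the fragments never reaches {B}.
C → F is preserved.
EG → F is preserved.
H → G is preserved.
AE → D is preserved.
GH → F is preserved.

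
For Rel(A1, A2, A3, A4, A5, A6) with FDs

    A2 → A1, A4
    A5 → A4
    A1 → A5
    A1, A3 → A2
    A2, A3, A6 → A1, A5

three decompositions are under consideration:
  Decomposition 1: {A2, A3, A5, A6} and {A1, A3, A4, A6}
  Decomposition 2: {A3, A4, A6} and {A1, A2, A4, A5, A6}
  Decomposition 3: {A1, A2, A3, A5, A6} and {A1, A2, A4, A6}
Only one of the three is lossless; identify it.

Decomposition 3

Decomposition 1: common = {A3, A6}, closure = {A3, A6} → lossy.
Decomposition 2: common = {A4, A6}, closure = {A4, A6} → lossy.
Decomposition 3: common = {A1, A2, A6}, closure = {A1, A2, A4, A5, A6} → lossless.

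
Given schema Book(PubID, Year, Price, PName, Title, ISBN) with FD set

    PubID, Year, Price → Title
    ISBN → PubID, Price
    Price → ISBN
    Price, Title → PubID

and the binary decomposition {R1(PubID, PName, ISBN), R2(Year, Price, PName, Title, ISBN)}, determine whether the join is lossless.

Common attributes: R1 ∩ R2 = {PName, ISBN}.
Closure of {PName, ISBN}: ISBN → PubID, Price applies, adding PubID, Price. So (PName, ISBN)⁺ = {PubID, Price, PName, ISBN}.
This closure contains every attribute of R1, so R1 ∩ R2 → R1. The join is lossless.

Yes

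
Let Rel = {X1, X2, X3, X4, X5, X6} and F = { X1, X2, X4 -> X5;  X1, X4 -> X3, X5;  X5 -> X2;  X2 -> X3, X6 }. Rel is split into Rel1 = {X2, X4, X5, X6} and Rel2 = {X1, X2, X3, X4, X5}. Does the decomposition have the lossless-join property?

Yes

Common attributes: Rel1 ∩ Rel2 = {X2, X4, X5}.
Closure of {X2, X4, X5}: X2 → X3, X6 applies, adding X3, X6. So (X2, X4, X5)⁺ = {X2, X3, X4, X5, X6}.
This closure contains every attribute of Rel1, so Rel1 ∩ Rel2 → Rel1. The join is lossless.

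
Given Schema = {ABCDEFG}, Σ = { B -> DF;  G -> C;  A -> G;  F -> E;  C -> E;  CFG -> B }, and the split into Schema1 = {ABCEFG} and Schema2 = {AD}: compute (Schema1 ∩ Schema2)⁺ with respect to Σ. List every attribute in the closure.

ACEG

Schema1 ∩ Schema2 = {A}.
A → G applies, adding G
G → C applies, adding C
C → E applies, adding E
Closure: {ACEG}.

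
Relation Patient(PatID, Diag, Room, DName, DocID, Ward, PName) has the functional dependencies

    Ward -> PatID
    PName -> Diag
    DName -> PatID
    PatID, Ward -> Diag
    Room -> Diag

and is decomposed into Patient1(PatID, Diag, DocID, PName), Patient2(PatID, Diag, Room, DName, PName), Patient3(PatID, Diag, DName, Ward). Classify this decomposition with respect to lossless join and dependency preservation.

Lossless test (chase): applying each FD to every pair of rows produces no changes in the tableau, so no row becomes fully distinguished — the join is lossy.
Dependency preservation: every FD's attributes lie within a single fragment, so each can be enforced locally — preserved.

lossy but dependency-preserving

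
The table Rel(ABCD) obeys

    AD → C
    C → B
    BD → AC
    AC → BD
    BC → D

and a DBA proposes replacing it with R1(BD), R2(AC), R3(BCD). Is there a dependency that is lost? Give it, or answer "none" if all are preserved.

Check AD → C: no single fragment contains all of {ACD}, and the restricted closure of {AD} across the fragments never reaches {C}.
C → B is preserved.
BD → AC is preserved.
AC → BD is preserved.
BC → D is preserved.

AD → C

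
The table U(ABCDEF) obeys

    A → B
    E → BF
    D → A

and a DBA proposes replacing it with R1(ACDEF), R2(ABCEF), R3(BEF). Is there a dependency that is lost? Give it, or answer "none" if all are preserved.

none

A → B lies within R2.
E → BF lies within R2.
D → A lies within R1.
Every dependency is enforceable on the fragments, so the decomposition is dependency-preserving.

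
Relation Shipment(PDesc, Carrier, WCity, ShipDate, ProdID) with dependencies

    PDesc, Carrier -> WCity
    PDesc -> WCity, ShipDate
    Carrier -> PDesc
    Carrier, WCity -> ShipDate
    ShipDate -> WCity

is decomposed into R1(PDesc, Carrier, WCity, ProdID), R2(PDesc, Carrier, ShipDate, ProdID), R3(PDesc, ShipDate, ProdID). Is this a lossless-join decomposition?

Chase test. Columns are PDesc, Carrier, WCity, ShipDate, ProdID; row i has aⱼ where attribute j ∈ Ri, else bᵢⱼ.
Initial tableau (one row per fragment):
  row 1: a1 a2 a3 b14 a5
  row 2: a1 a2 b23 a4 a5
  row 3: a1 b32 b33 a4 a5
Rows 1 and 2 agree on PDesc, Carrier; apply PDesc, Carrier→WCity and equate their WCity entries.
Rows 1 and 2 agree on PDesc; apply PDesc→WCity, ShipDate and equate their WCity, ShipDate entries.
Rows 1 and 3 agree on PDesc; apply PDesc→WCity, ShipDate and equate their WCity, ShipDate entries.
Row 1 is now all distinguished symbols — the join is lossless.

Yes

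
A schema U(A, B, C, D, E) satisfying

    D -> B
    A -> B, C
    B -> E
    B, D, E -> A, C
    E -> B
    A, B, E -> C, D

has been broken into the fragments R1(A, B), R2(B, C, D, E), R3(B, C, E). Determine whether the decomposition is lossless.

Chase test. Columns are A, B, C, D, E; row i has aⱼ where attribute j ∈ Ri, else bᵢⱼ.
Initial tableau (one row per fragment):
  row 1: a1 a2 b13 b14 b15
  row 2: b21 a2 a3 a4 a5
  row 3: b31 a2 a3 b34 a5
Rows 1 and 2 agree on B; apply B→E and equate their E entries.
No row becomes fully distinguished — the join is lossy.

No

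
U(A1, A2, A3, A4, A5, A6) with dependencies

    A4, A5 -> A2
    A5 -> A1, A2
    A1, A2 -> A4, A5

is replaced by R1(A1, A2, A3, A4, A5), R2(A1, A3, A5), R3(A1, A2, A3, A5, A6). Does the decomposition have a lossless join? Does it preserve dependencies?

lossless and dependency-preserving

Lossless test (chase): Rows 1 and 2 agree on A5; apply A5→A1, A2 and equate their A1, A2 entries. Rows 1 and 2 agree on A1, A2; apply A1, A2→A4, A5 and equate their A4, A5 entries. Rows 1 and 3 agree on A1, A2; apply A1, A2→A4, A5 and equate their A4, A5 entries. Row 3 is now all distinguished symbols — the join is lossless.
Dependency preservation: every FD's attributes lie within a single fragment, so each can be enforced locally — preserved.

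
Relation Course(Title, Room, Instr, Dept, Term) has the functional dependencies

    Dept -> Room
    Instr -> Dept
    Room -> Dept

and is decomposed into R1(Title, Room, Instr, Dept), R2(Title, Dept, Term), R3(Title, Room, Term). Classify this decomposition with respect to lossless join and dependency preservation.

lossy but dependency-preserving

Lossless test (chase): Rows 1 and 2 agree on Dept; apply Dept→Room and equate their Room entries. Rows 1 and 3 agree on Room; apply Room→Dept and equate their Dept entries. No row becomes fully distinguished — the join is lossy.
Dependency preservation: every FD's attributes lie within a single fragment, so each can be enforced locally — preserved.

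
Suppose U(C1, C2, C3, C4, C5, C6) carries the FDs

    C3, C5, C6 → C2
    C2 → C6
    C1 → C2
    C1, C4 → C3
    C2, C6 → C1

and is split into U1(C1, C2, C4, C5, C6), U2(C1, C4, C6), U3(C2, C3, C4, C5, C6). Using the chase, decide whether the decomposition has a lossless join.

Chase test. Columns are C1, C2, C3, C4, C5, C6; row i has aⱼ where attribute j ∈ Ui, else bᵢⱼ.
Initial tableau (one row per fragment):
  row 1: a1 a2 b13 a4 a5 a6
  row 2: a1 b22 b23 a4 b25 a6
  row 3: b31 a2 a3 a4 a5 a6
Rows 1 and 2 agree on C1; apply C1→C2 and equate their C2 entries.
Rows 1 and 2 agree on C1, C4; apply C1, C4→C3 and equate their C3 entries.
Rows 1 and 3 agree on C2, C6; apply C2, C6→C1 and equate their C1 entries.
Rows 1 and 3 agree on C1, C4; apply C1, C4→C3 and equate their C3 entries.
Row 1 is now all distinguished symbols — the join is lossless.

Yes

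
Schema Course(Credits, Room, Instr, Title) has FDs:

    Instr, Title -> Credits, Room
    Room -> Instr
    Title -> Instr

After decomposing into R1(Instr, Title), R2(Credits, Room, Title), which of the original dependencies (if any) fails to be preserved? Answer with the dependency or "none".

Room -> Instr

Check Room → Instr: no single fragment contains all of {Room, Instr}, and the restricted closure of {Room} across the fragments never reaches {Instr}.
Instr, Title → Credits, Room is preserved.
Title → Instr is preserved.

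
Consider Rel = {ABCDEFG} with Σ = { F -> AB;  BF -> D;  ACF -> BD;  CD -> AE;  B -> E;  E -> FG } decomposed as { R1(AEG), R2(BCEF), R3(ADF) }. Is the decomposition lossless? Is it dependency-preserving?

lossless but not dependency-preserving

Lossless test (chase): Rows 2 and 3 agree on F; apply F→AB and equate their AB entries. Rows 2 and 3 agree on BF; apply BF→D and equate their D entries. Rows 2 and 3 agree on B; apply B→E and equate their E entries. Rows 1 and 2 agree on E; apply E→FG and equate their FG entries. Rows 1 and 3 agree on E; apply E→FG and equate their FG entries. Rows 1 and 2 agree on F; apply F→AB and equate their AB entries. Rows 1 and 2 agree on BF; apply BF→D and equate their D entries. Row 2 is now all distinguished symbols — the join is lossless.
Dependency preservation: the restricted closure of {CD} across the fragments never reaches {AE}, so CD → AE cannot be enforced without a join — not preserved.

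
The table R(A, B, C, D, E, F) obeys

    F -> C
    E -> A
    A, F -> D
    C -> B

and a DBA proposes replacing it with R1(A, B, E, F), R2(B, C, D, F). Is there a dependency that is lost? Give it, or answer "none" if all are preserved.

Check A, F → D: no single fragment contains all of {A, D, F}, and the restricted closure of {A, F} across the fragments never reaches {D}.
F → C is preserved.
E → A is preserved.
C → B is preserved.

A, F -> D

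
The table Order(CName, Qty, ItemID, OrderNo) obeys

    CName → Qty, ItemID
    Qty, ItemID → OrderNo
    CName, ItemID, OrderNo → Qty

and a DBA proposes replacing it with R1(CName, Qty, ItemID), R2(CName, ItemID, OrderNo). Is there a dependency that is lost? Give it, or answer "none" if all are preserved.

Check Qty, ItemID → OrderNo: no single fragment contains all of {Qty, ItemID, OrderNo}, and the restricted closure of {Qty, ItemID} across the fragments never reaches {OrderNo}.
CName → Qty, ItemID is preserved.
CName, ItemID, OrderNo → Qty is preserved.

Qty, ItemID → OrderNo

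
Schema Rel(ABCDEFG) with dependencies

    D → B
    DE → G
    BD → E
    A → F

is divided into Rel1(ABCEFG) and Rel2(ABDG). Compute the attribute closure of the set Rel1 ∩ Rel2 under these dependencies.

ABFG

Rel1 ∩ Rel2 = {ABG}.
A → F applies, adding F
Closure: {ABFG}.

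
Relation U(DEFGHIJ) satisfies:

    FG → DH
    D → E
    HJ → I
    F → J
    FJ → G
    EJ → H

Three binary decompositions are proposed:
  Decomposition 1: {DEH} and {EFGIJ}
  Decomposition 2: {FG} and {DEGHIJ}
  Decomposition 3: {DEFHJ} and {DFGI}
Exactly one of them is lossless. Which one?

Decomposition 1: common = {E}, closure = {E} → lossy.
Decomposition 2: common = {G}, closure = {G} → lossy.
Decomposition 3: common = {DF}, closure = {DEFGHIJ} → lossless.

Decomposition 3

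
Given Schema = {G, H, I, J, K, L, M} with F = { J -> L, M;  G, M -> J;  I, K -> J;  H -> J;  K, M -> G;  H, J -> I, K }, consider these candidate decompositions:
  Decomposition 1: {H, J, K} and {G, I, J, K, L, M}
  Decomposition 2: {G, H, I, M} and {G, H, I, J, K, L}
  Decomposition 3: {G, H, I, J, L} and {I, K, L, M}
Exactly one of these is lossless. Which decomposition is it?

Decomposition 1: common = {J, K}, closure = {G, J, K, L, M} → lossy.
Decomposition 2: common = {G, H, I}, closure = {G, H, I, J, K, L, M} → lossless.
Decomposition 3: common = {I, L}, closure = {I, L} → lossy.

Decomposition 2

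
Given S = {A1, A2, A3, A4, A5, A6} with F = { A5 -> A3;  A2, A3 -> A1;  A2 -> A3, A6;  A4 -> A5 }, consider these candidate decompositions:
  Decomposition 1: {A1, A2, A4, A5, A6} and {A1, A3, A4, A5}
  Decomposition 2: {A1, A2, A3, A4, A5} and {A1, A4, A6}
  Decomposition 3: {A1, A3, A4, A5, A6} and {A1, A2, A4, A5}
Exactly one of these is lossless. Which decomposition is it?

Decomposition 1: common = {A1, A4, A5}, closure = {A1, A3, A4, A5} → lossless.
Decomposition 2: common = {A1, A4}, closure = {A1, A3, A4, A5} → lossy.
Decomposition 3: common = {A1, A4, A5}, closure = {A1, A3, A4, A5} → lossy.

Decomposition 1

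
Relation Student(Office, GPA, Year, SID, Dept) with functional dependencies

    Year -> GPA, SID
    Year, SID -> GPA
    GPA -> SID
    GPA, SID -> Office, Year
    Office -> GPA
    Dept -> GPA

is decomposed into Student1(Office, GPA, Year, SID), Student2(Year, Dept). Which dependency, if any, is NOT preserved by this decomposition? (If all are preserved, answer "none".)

none

Year → GPA, SID lies within Student1.
Year, SID → GPA lies within Student1.
GPA → SID lies within Student1.
GPA, SID → Office, Year lies within Student1.
Office → GPA lies within Student1.
Dept → GPA: restricted closure across fragments reaches GPA.
Every dependency is enforceable on the fragments, so the decomposition is dependency-preserving.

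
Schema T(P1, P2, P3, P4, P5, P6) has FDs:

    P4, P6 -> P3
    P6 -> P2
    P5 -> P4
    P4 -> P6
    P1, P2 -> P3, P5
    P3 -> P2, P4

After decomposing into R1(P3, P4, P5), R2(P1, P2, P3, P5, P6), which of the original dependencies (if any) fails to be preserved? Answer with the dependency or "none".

P4, P6 → P3: restricted closure across fragments reaches P3.
P6 → P2 lies within R2.
P5 → P4 lies within R1.
P4 → P6: restricted closure across fragments reaches P6.
P1, P2 → P3, P5 lies within R2.
P3 → P2, P4: restricted closure across fragments reaches P2, P4.
Every dependency is enforceable on the fragments, so the decomposition is dependency-preserving.

none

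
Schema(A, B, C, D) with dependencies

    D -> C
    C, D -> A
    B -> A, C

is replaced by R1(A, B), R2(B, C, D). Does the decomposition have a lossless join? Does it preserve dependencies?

lossless but not dependency-preserving

Lossless test: (B)⁺ = {A, B, C}, which contains all of one fragment — lossless.
Dependency preservation: the restricted closure of {C, D} across the fragments never reaches {A}, so C, D → A cannot be enforced without a join — not preserved.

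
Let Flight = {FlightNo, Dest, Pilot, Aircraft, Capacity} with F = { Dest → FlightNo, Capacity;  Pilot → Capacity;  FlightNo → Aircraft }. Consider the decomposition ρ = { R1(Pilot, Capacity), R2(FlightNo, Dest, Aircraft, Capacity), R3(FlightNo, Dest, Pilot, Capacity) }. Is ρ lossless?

Chase test. Columns are FlightNo, Dest, Pilot, Aircraft, Capacity; row i has aⱼ where attribute j ∈ Ri, else bᵢⱼ.
Initial tableau (one row per fragment):
  row 1: b11 b12 a3 b14 a5
  row 2: a1 a2 b23 a4 a5
  row 3: a1 a2 a3 b34 a5
Rows 2 and 3 agree on FlightNo; apply FlightNo→Aircraft and equate their Aircraft entries.
Row 3 is now all distinguished symbols — the join is lossless.

Yes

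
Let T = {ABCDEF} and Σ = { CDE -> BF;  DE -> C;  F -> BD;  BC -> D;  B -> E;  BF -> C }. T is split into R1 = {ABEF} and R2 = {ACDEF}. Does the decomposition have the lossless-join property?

Common attributes: R1 ∩ R2 = {AEF}.
Closure of {AEF}: F → BD applies, adding BD; BF → C applies, adding C. So (AEF)⁺ = {ABCDEF}.
This closure contains every attribute of R1, so R1 ∩ R2 → R1. The join is lossless.

Yes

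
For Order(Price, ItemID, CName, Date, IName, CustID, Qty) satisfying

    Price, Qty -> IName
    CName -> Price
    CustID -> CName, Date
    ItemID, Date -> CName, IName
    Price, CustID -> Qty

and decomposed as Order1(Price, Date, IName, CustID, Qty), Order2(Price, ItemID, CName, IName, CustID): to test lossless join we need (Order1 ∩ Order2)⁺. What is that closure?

Order1 ∩ Order2 = {Price, IName, CustID}.
CustID → CName, Date applies, adding CName, Date
Price, CustID → Qty applies, adding Qty
Closure: {Price, CName, Date, IName, CustID, Qty}.

Price, CName, Date, IName, CustID, Qty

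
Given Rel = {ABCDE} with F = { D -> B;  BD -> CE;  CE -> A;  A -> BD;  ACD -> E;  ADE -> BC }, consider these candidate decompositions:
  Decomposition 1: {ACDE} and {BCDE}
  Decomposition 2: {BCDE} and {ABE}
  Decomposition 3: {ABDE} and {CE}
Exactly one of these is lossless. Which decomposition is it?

Decomposition 1

Decomposition 1: common = {CDE}, closure = {ABCDE} → lossless.
Decomposition 2: common = {BE}, closure = {BE} → lossy.
Decomposition 3: common = {E}, closure = {E} → lossy.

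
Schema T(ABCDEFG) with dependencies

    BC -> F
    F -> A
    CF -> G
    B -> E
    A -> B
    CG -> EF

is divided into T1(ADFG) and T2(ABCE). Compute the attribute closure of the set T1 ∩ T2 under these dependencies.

ABE

T1 ∩ T2 = {A}.
A → B applies, adding B
B → E applies, adding E
Closure: {ABE}.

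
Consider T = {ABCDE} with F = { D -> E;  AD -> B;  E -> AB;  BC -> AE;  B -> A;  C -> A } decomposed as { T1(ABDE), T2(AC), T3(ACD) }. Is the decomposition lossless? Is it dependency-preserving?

lossless but not dependency-preserving

Lossless test (chase): Rows 1 and 3 agree on D; apply D→E and equate their E entries. Rows 1 and 3 agree on AD; apply AD→B and equate their B entries. Row 3 is now all distinguished symbols — the join is lossless.
Dependency preservation: the restricted closure of {BC} across the fragments never reaches {AE}, so BC → AE cannot be enforced without a join — not preserved.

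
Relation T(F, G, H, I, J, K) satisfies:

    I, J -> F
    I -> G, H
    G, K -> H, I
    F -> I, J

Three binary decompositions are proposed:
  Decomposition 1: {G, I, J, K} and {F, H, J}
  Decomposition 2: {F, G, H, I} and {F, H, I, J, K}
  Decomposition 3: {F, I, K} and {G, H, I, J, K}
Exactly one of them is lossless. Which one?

Decomposition 1: common = {J}, closure = {J} → lossy.
Decomposition 2: common = {F, H, I}, closure = {F, G, H, I, J} → lossless.
Decomposition 3: common = {I, K}, closure = {G, H, I, K} → lossy.

Decomposition 2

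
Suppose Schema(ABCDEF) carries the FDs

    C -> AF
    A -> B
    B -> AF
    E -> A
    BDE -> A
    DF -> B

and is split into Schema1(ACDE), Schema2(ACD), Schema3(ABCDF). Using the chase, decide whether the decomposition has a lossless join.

Chase test. Columns are ABCDEF; row i has aⱼ where attribute j ∈ Schemai, else bᵢⱼ.
Initial tableau (one row per fragment):
  row 1: a1 b12 a3 a4 a5 b16
  row 2: a1 b22 a3 a4 b25 b26
  row 3: a1 a2 a3 a4 b35 a6
Rows 1 and 2 agree on C; apply C→AF and equate their AF entries.
Rows 1 and 3 agree on C; apply C→AF and equate their AF entries.
Rows 1 and 2 agree on A; apply A→B and equate their B entries.
Rows 1 and 3 agree on A; apply A→B and equate their B entries.
Row 1 is now all distinguished symbols — the join is lossless.

Yes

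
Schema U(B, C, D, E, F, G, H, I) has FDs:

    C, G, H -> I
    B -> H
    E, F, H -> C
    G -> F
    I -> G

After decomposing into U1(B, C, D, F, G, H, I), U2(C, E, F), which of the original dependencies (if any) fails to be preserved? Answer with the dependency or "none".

Check E, F, H → C: no single fragment contains all of {C, E, F, H}, and the restricted closure of {E, F, H} across the fragments never reaches {C}.
C, G, H → I is preserved.
B → H is preserved.
G → F is preserved.
I → G is preserved.

E, F, H -> C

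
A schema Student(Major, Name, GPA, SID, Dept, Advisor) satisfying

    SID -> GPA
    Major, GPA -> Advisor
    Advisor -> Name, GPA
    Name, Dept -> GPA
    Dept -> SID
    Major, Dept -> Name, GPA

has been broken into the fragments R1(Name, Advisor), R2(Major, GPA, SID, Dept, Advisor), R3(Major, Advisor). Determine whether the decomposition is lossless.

Yes

Chase test. Columns are Major, Name, GPA, SID, Dept, Advisor; row i has aⱼ where attribute j ∈ Ri, else bᵢⱼ.
Initial tableau (one row per fragment):
  row 1: b11 a2 b13 b14 b15 a6
  row 2: a1 b22 a3 a4 a5 a6
  row 3: a1 b32 b33 b34 b35 a6
Rows 1 and 2 agree on Advisor; apply Advisor→Name, GPA and equate their Name, GPA entries.
Rows 1 and 3 agree on Advisor; apply Advisor→Name, GPA and equate their Name, GPA entries.
Row 2 is now all distinguished symbols — the join is lossless.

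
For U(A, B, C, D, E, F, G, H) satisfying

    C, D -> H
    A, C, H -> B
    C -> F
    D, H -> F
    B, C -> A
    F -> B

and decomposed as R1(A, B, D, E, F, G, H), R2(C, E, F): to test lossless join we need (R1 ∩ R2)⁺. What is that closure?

B, E, F

R1 ∩ R2 = {E, F}.
F → B applies, adding B
Closure: {B, E, F}.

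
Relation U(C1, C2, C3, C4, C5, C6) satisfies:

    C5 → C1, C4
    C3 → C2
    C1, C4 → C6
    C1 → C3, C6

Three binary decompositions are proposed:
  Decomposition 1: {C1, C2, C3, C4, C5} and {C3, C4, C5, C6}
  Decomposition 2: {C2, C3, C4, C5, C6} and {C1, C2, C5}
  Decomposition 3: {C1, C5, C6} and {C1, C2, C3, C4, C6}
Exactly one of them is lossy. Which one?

Decomposition 1: common = {C3, C4, C5}, closure = {C1, C2, C3, C4, C5, C6} → lossless.
Decomposition 2: common = {C2, C5}, closure = {C1, C2, C3, C4, C5, C6} → lossless.
Decomposition 3: common = {C1, C6}, closure = {C1, C2, C3, C6} → lossy.

Decomposition 3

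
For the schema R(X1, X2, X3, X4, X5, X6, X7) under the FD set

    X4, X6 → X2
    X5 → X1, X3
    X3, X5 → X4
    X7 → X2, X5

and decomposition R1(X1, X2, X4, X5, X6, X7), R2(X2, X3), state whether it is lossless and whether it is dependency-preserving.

Lossless test: (X2)⁺ = {X2}, which is a superkey of neither fragment — lossy.
Dependency preservation: the restricted closure of {X5} across the fragments never reaches {X1, X3}, so X5 → X1, X3 cannot be enforced without a join — not preserved.

lossy and not dependency-preserving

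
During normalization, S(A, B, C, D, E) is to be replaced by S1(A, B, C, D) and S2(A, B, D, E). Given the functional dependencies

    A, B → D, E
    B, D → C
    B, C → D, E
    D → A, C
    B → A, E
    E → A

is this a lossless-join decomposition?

Yes

Common attributes: S1 ∩ S2 = {A, B, D}.
Closure of {A, B, D}: A, B → D, E applies, adding E; B, D → C applies, adding C. So (A, B, D)⁺ = {A, B, C, D, E}.
This closure contains every attribute of S1, so S1 ∩ S2 → S1. The join is lossless.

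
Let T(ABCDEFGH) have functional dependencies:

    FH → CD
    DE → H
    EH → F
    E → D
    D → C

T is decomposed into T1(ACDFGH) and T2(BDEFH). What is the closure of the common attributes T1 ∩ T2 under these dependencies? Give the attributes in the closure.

CDFH

T1 ∩ T2 = {DFH}.
FH → CD applies, adding C
Closure: {CDFH}.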